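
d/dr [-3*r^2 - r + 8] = -6*r - 1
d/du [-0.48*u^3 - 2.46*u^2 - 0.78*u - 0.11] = -1.44*u^2 - 4.92*u - 0.78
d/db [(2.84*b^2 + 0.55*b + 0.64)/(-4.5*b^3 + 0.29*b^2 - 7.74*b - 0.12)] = (12.78*b^4 + 4.95*b^3 - 13.5011*b^2 - 1.0528*b + 4.8876)/(20.25*b^6 - 2.61*b^5 + 69.7441*b^4 - 3.4092*b^3 + 59.838*b^2 + 1.8576*b + 0.0144)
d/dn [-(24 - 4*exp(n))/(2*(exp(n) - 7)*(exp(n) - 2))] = 2*(-exp(2*n) + 12*exp(n) - 40)*exp(n)/(exp(4*n) - 18*exp(3*n) + 109*exp(2*n) - 252*exp(n) + 196)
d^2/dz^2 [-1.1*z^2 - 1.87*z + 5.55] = -2.20000000000000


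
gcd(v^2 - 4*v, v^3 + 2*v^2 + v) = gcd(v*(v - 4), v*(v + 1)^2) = v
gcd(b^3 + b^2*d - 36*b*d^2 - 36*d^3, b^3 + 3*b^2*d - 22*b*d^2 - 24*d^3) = b^2 + 7*b*d + 6*d^2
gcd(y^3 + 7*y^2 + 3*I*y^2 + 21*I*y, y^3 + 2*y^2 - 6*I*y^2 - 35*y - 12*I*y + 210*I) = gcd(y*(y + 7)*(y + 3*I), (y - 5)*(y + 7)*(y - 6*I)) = y + 7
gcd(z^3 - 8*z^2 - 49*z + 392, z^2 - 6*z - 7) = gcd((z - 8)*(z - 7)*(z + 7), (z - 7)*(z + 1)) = z - 7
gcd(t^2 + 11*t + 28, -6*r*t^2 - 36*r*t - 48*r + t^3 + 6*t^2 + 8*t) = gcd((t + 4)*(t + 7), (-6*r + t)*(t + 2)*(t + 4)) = t + 4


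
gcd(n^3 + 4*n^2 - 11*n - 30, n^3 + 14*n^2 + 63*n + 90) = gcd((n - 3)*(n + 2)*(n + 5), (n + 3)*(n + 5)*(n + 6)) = n + 5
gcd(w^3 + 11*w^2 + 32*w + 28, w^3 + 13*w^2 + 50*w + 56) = w^2 + 9*w + 14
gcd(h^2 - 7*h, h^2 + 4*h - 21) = 1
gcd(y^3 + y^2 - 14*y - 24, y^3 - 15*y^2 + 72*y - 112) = y - 4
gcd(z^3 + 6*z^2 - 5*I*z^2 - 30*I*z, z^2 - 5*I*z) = z^2 - 5*I*z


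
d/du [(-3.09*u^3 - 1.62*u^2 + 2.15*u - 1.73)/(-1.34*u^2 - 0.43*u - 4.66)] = (4.1406*u^4 + 2.6574*u^3 + 46.7758*u^2 + 10.462*u - 10.7629)/(1.7956*u^4 + 1.1524*u^3 + 12.6737*u^2 + 4.0076*u + 21.7156)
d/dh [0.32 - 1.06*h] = -1.06000000000000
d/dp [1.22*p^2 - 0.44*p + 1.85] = 2.44*p - 0.44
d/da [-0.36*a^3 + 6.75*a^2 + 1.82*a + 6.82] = -1.08*a^2 + 13.5*a + 1.82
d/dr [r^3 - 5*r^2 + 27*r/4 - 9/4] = 3*r^2 - 10*r + 27/4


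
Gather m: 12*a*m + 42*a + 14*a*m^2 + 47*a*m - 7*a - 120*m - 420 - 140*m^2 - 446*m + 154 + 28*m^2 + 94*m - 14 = 35*a + m^2*(14*a - 112) + m*(59*a - 472) - 280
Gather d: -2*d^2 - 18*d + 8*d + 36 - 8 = -2*d^2 - 10*d + 28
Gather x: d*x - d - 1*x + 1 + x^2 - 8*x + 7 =-d + x^2 + x*(d - 9) + 8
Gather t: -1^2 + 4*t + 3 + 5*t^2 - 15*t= 5*t^2 - 11*t + 2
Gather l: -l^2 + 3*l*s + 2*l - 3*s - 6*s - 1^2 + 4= -l^2 + l*(3*s + 2) - 9*s + 3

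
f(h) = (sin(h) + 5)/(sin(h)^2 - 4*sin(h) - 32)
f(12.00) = -0.15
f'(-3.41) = 0.01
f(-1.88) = -0.15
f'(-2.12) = 0.00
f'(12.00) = -0.00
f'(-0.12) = -0.01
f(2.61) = -0.16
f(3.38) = -0.15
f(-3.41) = -0.16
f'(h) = (-2*sin(h)*cos(h) + 4*cos(h))*(sin(h) + 5)/(sin(h)^2 - 4*sin(h) - 32)^2 + cos(h)/(sin(h)^2 - 4*sin(h) - 32)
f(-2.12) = -0.15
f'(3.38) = 0.01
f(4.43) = -0.15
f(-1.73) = -0.15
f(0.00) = -0.16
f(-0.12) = -0.15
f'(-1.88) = 0.00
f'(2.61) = 0.01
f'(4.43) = 0.00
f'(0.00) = -0.01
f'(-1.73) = 0.00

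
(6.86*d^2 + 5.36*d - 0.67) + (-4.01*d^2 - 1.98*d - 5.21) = 2.85*d^2 + 3.38*d - 5.88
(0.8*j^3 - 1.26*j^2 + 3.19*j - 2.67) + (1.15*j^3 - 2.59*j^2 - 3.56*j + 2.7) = 1.95*j^3 - 3.85*j^2 - 0.37*j + 0.0300000000000002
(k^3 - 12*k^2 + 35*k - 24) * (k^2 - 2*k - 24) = k^5 - 14*k^4 + 35*k^3 + 194*k^2 - 792*k + 576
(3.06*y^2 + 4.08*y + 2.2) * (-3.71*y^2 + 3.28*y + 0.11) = -11.3526*y^4 - 5.1*y^3 + 5.557*y^2 + 7.6648*y + 0.242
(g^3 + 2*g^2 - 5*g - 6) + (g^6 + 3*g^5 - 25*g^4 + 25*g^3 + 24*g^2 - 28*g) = g^6 + 3*g^5 - 25*g^4 + 26*g^3 + 26*g^2 - 33*g - 6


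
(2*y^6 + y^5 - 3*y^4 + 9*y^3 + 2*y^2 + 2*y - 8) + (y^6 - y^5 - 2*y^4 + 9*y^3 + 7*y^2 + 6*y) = 3*y^6 - 5*y^4 + 18*y^3 + 9*y^2 + 8*y - 8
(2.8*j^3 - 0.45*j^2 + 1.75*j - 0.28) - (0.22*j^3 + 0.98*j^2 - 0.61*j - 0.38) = 2.58*j^3 - 1.43*j^2 + 2.36*j + 0.1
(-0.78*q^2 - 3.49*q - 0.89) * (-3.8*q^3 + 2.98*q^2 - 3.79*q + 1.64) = 2.964*q^5 + 10.9376*q^4 - 4.062*q^3 + 9.2957*q^2 - 2.3505*q - 1.4596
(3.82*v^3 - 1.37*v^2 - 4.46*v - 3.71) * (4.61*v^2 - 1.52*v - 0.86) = 17.6102*v^5 - 12.1221*v^4 - 21.7634*v^3 - 9.1457*v^2 + 9.4748*v + 3.1906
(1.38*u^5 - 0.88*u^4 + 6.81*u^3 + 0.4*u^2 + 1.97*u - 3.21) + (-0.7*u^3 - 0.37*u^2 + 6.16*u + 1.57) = 1.38*u^5 - 0.88*u^4 + 6.11*u^3 + 0.03*u^2 + 8.13*u - 1.64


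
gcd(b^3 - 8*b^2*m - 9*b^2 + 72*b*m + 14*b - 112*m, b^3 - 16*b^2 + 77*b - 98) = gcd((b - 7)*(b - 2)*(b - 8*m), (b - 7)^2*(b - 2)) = b^2 - 9*b + 14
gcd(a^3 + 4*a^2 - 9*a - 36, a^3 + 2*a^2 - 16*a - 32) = a + 4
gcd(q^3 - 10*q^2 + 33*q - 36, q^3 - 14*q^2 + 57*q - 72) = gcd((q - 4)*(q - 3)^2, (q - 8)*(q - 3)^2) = q^2 - 6*q + 9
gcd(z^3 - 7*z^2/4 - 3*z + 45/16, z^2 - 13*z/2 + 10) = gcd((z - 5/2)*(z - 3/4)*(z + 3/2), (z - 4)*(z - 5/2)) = z - 5/2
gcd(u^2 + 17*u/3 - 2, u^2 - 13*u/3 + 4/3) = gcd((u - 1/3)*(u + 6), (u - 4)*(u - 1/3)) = u - 1/3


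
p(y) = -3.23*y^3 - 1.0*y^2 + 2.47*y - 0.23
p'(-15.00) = -2147.78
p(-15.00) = 10638.97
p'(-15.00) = -2147.78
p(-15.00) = 10638.97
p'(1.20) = -13.88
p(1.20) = -4.29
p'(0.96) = -8.38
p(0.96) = -1.64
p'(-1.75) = -23.71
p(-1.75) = 9.70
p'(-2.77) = -66.34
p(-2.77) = 53.91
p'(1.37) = -18.46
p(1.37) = -7.03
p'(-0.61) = 0.08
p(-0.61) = -1.38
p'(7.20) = -514.26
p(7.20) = -1239.88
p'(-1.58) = -18.56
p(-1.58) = 6.11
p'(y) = -9.69*y^2 - 2.0*y + 2.47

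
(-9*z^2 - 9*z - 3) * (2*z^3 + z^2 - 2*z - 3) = -18*z^5 - 27*z^4 + 3*z^3 + 42*z^2 + 33*z + 9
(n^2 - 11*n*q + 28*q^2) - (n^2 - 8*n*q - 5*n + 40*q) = -3*n*q + 5*n + 28*q^2 - 40*q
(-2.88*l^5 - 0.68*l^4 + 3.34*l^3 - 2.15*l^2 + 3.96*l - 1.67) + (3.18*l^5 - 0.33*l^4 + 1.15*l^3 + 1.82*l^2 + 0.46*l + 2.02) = 0.3*l^5 - 1.01*l^4 + 4.49*l^3 - 0.33*l^2 + 4.42*l + 0.35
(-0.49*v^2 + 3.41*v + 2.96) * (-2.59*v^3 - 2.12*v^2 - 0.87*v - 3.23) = 1.2691*v^5 - 7.7931*v^4 - 14.4693*v^3 - 7.6592*v^2 - 13.5895*v - 9.5608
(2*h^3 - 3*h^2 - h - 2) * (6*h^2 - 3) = 12*h^5 - 18*h^4 - 12*h^3 - 3*h^2 + 3*h + 6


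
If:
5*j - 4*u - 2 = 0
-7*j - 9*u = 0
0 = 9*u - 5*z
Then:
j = 18/73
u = -14/73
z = -126/365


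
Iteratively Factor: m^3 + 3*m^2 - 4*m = (m - 1)*(m^2 + 4*m) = (m - 1)*(m + 4)*(m)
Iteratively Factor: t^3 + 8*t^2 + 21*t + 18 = (t + 3)*(t^2 + 5*t + 6) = (t + 3)^2*(t + 2)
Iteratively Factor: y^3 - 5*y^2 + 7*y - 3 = (y - 3)*(y^2 - 2*y + 1) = (y - 3)*(y - 1)*(y - 1)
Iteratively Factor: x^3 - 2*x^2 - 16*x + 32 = (x - 2)*(x^2 - 16) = (x - 2)*(x + 4)*(x - 4)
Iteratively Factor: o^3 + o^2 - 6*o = (o - 2)*(o^2 + 3*o) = (o - 2)*(o + 3)*(o)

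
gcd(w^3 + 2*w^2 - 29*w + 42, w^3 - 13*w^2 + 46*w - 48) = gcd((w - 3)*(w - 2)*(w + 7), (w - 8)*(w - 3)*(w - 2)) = w^2 - 5*w + 6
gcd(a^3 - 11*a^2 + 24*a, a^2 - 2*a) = a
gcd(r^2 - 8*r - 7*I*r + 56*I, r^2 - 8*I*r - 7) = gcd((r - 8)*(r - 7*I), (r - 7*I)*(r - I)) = r - 7*I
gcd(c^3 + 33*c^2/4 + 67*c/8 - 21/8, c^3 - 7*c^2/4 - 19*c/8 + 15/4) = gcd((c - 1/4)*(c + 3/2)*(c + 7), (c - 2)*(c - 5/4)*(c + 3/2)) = c + 3/2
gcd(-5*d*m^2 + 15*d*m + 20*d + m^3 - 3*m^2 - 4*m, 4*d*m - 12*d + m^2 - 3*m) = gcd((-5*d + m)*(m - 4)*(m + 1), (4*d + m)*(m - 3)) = 1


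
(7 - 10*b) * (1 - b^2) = 10*b^3 - 7*b^2 - 10*b + 7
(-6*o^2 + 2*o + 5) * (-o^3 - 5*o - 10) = 6*o^5 - 2*o^4 + 25*o^3 + 50*o^2 - 45*o - 50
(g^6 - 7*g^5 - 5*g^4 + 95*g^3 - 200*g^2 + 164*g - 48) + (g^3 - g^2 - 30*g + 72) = g^6 - 7*g^5 - 5*g^4 + 96*g^3 - 201*g^2 + 134*g + 24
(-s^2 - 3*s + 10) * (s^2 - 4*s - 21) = -s^4 + s^3 + 43*s^2 + 23*s - 210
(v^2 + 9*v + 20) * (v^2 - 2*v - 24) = v^4 + 7*v^3 - 22*v^2 - 256*v - 480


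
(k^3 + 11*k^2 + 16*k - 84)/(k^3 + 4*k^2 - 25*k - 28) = (k^2 + 4*k - 12)/(k^2 - 3*k - 4)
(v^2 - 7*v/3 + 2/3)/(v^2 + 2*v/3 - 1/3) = (v - 2)/(v + 1)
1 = 1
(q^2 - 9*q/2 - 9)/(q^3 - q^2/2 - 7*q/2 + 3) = (2*q^2 - 9*q - 18)/(2*q^3 - q^2 - 7*q + 6)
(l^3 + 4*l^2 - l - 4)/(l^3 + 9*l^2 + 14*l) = (l^3 + 4*l^2 - l - 4)/(l*(l^2 + 9*l + 14))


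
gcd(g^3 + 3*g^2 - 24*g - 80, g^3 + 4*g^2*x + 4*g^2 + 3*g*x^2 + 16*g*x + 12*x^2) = g + 4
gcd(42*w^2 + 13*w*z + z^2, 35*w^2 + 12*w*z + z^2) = 7*w + z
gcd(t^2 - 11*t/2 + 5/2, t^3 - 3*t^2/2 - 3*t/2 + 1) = t - 1/2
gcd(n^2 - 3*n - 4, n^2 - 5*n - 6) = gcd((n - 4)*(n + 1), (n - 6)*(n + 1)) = n + 1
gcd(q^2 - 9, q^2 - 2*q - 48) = 1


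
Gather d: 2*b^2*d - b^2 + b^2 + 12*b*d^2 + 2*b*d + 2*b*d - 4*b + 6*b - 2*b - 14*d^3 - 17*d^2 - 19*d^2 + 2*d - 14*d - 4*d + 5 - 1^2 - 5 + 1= -14*d^3 + d^2*(12*b - 36) + d*(2*b^2 + 4*b - 16)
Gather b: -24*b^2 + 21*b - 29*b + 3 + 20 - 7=-24*b^2 - 8*b + 16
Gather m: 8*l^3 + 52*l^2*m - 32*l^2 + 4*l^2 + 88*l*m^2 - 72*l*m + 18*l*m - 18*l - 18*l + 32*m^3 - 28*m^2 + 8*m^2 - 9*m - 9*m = 8*l^3 - 28*l^2 - 36*l + 32*m^3 + m^2*(88*l - 20) + m*(52*l^2 - 54*l - 18)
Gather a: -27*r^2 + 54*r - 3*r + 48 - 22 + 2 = -27*r^2 + 51*r + 28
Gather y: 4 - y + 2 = 6 - y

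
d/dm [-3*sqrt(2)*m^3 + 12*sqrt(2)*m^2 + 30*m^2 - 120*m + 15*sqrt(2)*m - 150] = -9*sqrt(2)*m^2 + 24*sqrt(2)*m + 60*m - 120 + 15*sqrt(2)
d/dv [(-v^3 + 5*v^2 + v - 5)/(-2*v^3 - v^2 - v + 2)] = (11*v^4 + 6*v^3 - 40*v^2 + 10*v - 3)/(4*v^6 + 4*v^5 + 5*v^4 - 6*v^3 - 3*v^2 - 4*v + 4)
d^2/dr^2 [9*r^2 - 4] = 18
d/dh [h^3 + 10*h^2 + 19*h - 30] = 3*h^2 + 20*h + 19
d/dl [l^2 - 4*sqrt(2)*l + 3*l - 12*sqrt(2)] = 2*l - 4*sqrt(2) + 3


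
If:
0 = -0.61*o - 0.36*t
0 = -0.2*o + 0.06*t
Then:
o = 0.00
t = 0.00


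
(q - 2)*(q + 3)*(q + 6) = q^3 + 7*q^2 - 36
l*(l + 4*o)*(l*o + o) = l^3*o + 4*l^2*o^2 + l^2*o + 4*l*o^2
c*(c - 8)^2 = c^3 - 16*c^2 + 64*c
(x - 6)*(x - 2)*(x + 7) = x^3 - x^2 - 44*x + 84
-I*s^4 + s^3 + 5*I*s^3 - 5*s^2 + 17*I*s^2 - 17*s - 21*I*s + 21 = (s - 7)*(s + 3)*(s + I)*(-I*s + I)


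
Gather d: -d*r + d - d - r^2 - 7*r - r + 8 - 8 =-d*r - r^2 - 8*r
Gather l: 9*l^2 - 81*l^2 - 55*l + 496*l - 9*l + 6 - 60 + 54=-72*l^2 + 432*l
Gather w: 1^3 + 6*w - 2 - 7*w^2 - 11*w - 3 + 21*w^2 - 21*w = 14*w^2 - 26*w - 4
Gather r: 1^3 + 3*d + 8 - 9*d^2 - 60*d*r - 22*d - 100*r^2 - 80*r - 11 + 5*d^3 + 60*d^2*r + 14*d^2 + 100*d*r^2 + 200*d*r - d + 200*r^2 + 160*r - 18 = 5*d^3 + 5*d^2 - 20*d + r^2*(100*d + 100) + r*(60*d^2 + 140*d + 80) - 20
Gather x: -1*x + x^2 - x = x^2 - 2*x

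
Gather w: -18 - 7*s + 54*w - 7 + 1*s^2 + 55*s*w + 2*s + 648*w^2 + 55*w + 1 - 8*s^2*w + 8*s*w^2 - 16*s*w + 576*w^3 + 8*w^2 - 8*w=s^2 - 5*s + 576*w^3 + w^2*(8*s + 656) + w*(-8*s^2 + 39*s + 101) - 24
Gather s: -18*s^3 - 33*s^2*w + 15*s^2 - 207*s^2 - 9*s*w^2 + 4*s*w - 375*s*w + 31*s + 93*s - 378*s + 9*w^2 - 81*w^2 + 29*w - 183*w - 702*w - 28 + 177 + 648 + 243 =-18*s^3 + s^2*(-33*w - 192) + s*(-9*w^2 - 371*w - 254) - 72*w^2 - 856*w + 1040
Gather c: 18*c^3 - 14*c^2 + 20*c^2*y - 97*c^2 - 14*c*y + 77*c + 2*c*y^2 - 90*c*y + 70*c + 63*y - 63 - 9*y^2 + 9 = 18*c^3 + c^2*(20*y - 111) + c*(2*y^2 - 104*y + 147) - 9*y^2 + 63*y - 54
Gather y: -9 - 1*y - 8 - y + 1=-2*y - 16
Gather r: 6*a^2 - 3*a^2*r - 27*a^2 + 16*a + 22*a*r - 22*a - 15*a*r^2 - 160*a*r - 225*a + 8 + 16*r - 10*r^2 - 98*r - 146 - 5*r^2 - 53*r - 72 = -21*a^2 - 231*a + r^2*(-15*a - 15) + r*(-3*a^2 - 138*a - 135) - 210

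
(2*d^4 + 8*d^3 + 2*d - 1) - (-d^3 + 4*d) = 2*d^4 + 9*d^3 - 2*d - 1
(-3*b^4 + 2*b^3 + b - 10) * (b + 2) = -3*b^5 - 4*b^4 + 4*b^3 + b^2 - 8*b - 20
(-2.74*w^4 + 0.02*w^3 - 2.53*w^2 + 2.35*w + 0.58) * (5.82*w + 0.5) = -15.9468*w^5 - 1.2536*w^4 - 14.7146*w^3 + 12.412*w^2 + 4.5506*w + 0.29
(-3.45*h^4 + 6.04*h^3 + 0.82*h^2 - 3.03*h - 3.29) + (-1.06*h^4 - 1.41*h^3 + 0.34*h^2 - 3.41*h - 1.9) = -4.51*h^4 + 4.63*h^3 + 1.16*h^2 - 6.44*h - 5.19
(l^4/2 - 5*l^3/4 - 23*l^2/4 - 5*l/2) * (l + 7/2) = l^5/2 + l^4/2 - 81*l^3/8 - 181*l^2/8 - 35*l/4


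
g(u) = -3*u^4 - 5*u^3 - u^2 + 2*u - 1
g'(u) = -12*u^3 - 15*u^2 - 2*u + 2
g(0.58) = -1.49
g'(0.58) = -6.55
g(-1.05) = -2.06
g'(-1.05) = 1.45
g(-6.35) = -3651.50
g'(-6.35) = 2482.44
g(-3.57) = -280.69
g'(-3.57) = 363.96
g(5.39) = -3334.30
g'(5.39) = -2323.65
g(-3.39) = -220.69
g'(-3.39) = 303.90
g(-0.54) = -1.84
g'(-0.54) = 0.60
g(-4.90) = -1176.01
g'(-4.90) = 1063.44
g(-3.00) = -124.00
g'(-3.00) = 197.00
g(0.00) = -1.00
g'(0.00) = 2.00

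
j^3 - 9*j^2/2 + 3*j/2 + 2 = (j - 4)*(j - 1)*(j + 1/2)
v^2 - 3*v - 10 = (v - 5)*(v + 2)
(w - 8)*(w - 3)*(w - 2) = w^3 - 13*w^2 + 46*w - 48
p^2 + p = p*(p + 1)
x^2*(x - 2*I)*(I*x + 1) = I*x^4 + 3*x^3 - 2*I*x^2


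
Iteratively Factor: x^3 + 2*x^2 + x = (x)*(x^2 + 2*x + 1) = x*(x + 1)*(x + 1)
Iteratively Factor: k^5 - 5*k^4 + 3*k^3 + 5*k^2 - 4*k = (k)*(k^4 - 5*k^3 + 3*k^2 + 5*k - 4) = k*(k - 4)*(k^3 - k^2 - k + 1) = k*(k - 4)*(k - 1)*(k^2 - 1) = k*(k - 4)*(k - 1)^2*(k + 1)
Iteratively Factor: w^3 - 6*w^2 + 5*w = (w - 5)*(w^2 - w) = w*(w - 5)*(w - 1)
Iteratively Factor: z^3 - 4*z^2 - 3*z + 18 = (z - 3)*(z^2 - z - 6) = (z - 3)^2*(z + 2)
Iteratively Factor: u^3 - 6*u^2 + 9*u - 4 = (u - 1)*(u^2 - 5*u + 4) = (u - 4)*(u - 1)*(u - 1)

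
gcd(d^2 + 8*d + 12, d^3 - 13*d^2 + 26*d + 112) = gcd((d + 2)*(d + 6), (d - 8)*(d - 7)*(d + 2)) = d + 2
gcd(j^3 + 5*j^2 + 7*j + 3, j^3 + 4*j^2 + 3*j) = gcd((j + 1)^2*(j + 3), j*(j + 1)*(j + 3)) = j^2 + 4*j + 3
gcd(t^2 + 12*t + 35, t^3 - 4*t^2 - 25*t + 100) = t + 5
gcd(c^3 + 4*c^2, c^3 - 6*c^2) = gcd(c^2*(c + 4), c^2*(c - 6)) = c^2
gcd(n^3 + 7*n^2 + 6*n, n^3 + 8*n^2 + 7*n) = n^2 + n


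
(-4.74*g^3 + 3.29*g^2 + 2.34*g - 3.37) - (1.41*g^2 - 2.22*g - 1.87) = -4.74*g^3 + 1.88*g^2 + 4.56*g - 1.5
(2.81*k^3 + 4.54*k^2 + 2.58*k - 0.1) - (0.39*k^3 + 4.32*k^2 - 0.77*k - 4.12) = 2.42*k^3 + 0.22*k^2 + 3.35*k + 4.02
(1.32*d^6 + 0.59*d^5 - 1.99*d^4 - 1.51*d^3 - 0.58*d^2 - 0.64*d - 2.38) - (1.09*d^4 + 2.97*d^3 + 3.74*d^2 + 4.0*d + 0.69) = 1.32*d^6 + 0.59*d^5 - 3.08*d^4 - 4.48*d^3 - 4.32*d^2 - 4.64*d - 3.07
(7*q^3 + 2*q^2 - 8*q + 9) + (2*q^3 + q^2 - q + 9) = 9*q^3 + 3*q^2 - 9*q + 18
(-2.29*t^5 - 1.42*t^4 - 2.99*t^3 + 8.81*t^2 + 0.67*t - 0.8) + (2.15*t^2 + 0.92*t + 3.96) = -2.29*t^5 - 1.42*t^4 - 2.99*t^3 + 10.96*t^2 + 1.59*t + 3.16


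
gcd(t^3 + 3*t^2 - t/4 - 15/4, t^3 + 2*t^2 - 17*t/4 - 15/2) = t^2 + 4*t + 15/4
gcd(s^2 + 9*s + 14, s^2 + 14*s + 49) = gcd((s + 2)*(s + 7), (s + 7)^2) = s + 7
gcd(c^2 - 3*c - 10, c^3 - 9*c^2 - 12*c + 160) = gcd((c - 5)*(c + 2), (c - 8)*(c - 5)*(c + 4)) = c - 5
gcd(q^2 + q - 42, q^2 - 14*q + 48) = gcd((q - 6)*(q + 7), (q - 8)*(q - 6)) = q - 6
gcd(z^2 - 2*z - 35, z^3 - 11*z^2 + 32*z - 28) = z - 7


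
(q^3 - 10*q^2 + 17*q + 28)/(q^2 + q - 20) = (q^2 - 6*q - 7)/(q + 5)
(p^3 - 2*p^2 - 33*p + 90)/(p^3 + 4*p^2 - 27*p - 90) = (p - 3)/(p + 3)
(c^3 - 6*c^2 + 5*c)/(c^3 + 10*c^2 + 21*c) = (c^2 - 6*c + 5)/(c^2 + 10*c + 21)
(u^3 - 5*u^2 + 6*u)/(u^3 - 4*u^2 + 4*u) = (u - 3)/(u - 2)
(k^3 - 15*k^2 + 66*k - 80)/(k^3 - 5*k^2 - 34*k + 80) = (k - 5)/(k + 5)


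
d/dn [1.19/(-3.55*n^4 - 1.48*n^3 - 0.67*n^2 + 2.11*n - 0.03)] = (16.898*n^3 + 5.2836*n^2 + 1.5946*n - 2.5109)/(3.55*n^4 + 1.48*n^3 + 0.67*n^2 - 2.11*n + 0.03)^2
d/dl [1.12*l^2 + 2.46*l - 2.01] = 2.24*l + 2.46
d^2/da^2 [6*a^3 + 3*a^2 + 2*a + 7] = 36*a + 6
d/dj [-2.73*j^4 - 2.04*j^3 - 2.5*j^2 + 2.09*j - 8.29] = -10.92*j^3 - 6.12*j^2 - 5.0*j + 2.09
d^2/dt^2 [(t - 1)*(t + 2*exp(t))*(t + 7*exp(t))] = 9*t^2*exp(t) + 56*t*exp(2*t) + 27*t*exp(t) + 6*t - 2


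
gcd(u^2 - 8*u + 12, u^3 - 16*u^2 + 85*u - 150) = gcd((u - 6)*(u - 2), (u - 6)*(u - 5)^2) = u - 6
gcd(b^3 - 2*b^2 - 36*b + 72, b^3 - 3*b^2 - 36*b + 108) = b^2 - 36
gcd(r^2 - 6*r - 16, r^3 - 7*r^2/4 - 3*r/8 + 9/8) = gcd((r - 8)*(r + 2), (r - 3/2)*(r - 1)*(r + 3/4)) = 1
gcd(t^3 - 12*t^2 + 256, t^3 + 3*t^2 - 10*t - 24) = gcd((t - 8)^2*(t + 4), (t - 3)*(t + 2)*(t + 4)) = t + 4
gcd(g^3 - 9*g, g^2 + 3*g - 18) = g - 3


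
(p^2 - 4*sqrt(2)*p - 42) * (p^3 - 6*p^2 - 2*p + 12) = p^5 - 6*p^4 - 4*sqrt(2)*p^4 - 44*p^3 + 24*sqrt(2)*p^3 + 8*sqrt(2)*p^2 + 264*p^2 - 48*sqrt(2)*p + 84*p - 504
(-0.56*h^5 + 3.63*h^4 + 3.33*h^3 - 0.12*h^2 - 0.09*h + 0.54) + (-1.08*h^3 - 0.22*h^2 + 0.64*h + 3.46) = -0.56*h^5 + 3.63*h^4 + 2.25*h^3 - 0.34*h^2 + 0.55*h + 4.0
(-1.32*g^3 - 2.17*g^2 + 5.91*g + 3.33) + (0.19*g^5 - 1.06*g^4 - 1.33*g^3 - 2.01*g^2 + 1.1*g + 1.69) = 0.19*g^5 - 1.06*g^4 - 2.65*g^3 - 4.18*g^2 + 7.01*g + 5.02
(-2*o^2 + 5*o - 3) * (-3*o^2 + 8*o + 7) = 6*o^4 - 31*o^3 + 35*o^2 + 11*o - 21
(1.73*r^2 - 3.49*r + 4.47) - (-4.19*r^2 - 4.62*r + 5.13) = 5.92*r^2 + 1.13*r - 0.66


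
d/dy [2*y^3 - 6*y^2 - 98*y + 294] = 6*y^2 - 12*y - 98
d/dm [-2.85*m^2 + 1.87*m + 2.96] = 1.87 - 5.7*m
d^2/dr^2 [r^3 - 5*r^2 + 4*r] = 6*r - 10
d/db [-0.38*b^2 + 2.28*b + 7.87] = 2.28 - 0.76*b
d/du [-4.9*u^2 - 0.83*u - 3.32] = -9.8*u - 0.83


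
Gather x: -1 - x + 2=1 - x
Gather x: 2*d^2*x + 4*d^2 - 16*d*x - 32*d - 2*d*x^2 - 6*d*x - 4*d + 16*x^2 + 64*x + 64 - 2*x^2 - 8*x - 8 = 4*d^2 - 36*d + x^2*(14 - 2*d) + x*(2*d^2 - 22*d + 56) + 56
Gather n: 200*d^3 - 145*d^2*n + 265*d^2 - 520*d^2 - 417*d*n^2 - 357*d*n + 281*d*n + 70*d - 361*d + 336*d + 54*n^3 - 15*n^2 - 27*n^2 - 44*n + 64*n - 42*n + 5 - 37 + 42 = 200*d^3 - 255*d^2 + 45*d + 54*n^3 + n^2*(-417*d - 42) + n*(-145*d^2 - 76*d - 22) + 10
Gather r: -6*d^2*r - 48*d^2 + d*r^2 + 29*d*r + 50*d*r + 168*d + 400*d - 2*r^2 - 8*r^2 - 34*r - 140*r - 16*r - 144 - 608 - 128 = -48*d^2 + 568*d + r^2*(d - 10) + r*(-6*d^2 + 79*d - 190) - 880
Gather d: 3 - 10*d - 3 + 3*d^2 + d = 3*d^2 - 9*d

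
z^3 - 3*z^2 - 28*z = z*(z - 7)*(z + 4)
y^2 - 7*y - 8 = (y - 8)*(y + 1)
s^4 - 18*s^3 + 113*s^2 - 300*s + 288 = (s - 8)*(s - 4)*(s - 3)^2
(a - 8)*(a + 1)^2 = a^3 - 6*a^2 - 15*a - 8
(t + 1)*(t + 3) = t^2 + 4*t + 3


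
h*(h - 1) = h^2 - h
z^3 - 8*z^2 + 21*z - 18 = (z - 3)^2*(z - 2)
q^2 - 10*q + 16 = (q - 8)*(q - 2)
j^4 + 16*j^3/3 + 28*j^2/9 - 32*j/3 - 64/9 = (j - 4/3)*(j + 2/3)*(j + 2)*(j + 4)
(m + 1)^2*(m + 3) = m^3 + 5*m^2 + 7*m + 3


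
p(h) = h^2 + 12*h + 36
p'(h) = 2*h + 12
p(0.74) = 45.43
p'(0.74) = 13.48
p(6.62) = 159.26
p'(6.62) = 25.24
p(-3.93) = 4.28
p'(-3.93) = 4.14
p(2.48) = 71.91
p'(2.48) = 16.96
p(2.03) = 64.48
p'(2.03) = 16.06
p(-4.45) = 2.40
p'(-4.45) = 3.10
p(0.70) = 44.89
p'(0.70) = 13.40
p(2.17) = 66.75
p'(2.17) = 16.34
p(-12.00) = 36.00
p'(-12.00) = -12.00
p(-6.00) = 0.00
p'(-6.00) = 0.00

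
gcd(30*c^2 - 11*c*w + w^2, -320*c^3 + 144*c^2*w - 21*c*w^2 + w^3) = -5*c + w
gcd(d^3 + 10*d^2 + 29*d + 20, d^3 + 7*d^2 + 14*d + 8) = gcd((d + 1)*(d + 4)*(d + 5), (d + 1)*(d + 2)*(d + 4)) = d^2 + 5*d + 4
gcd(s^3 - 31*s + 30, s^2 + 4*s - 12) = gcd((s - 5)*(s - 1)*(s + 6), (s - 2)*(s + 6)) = s + 6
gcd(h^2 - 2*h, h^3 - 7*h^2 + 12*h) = h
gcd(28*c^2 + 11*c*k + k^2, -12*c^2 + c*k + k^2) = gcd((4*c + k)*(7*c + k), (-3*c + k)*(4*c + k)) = 4*c + k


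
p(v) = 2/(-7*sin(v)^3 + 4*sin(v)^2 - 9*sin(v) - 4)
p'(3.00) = -0.60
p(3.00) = -0.38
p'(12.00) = 3.48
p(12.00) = 0.65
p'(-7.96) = -0.03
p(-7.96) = 0.13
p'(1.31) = 0.05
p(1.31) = -0.13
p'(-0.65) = 1.72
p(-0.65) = 0.45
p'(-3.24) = -0.71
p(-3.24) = -0.41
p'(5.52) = 0.85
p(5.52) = 0.31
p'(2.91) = -0.46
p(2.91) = -0.34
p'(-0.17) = 3.98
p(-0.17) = -0.86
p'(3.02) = -0.65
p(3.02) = -0.40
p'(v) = 2*(21*sin(v)^2*cos(v) - 8*sin(v)*cos(v) + 9*cos(v))/(-7*sin(v)^3 + 4*sin(v)^2 - 9*sin(v) - 4)^2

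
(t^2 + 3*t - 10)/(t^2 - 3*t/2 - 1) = 2*(t + 5)/(2*t + 1)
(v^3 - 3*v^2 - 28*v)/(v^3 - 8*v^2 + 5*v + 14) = v*(v + 4)/(v^2 - v - 2)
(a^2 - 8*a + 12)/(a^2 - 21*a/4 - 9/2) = 4*(a - 2)/(4*a + 3)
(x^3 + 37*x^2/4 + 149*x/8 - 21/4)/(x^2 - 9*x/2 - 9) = (-8*x^3 - 74*x^2 - 149*x + 42)/(4*(-2*x^2 + 9*x + 18))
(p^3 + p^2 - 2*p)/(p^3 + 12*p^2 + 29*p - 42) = p*(p + 2)/(p^2 + 13*p + 42)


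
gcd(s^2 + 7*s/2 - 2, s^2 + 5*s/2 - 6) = s + 4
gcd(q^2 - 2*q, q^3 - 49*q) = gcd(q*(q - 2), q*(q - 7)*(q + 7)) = q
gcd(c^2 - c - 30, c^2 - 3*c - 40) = c + 5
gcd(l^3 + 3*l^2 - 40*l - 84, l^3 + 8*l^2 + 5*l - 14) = l^2 + 9*l + 14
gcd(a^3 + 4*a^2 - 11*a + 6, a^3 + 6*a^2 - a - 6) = a^2 + 5*a - 6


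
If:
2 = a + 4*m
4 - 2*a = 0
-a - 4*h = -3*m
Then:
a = 2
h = -1/2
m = 0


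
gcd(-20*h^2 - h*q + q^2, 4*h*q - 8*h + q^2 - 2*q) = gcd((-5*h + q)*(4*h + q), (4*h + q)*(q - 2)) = 4*h + q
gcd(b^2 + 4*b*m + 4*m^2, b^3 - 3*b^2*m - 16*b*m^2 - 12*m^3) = b + 2*m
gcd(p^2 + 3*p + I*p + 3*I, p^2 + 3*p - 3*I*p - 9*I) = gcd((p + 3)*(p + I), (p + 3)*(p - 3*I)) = p + 3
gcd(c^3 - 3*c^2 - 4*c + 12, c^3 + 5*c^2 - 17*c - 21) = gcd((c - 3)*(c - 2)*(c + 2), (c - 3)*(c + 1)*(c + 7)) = c - 3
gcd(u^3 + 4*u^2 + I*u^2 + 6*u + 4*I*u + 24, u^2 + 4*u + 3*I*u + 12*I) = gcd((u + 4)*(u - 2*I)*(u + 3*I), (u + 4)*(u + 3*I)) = u^2 + u*(4 + 3*I) + 12*I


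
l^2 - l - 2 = (l - 2)*(l + 1)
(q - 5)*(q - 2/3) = q^2 - 17*q/3 + 10/3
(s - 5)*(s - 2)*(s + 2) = s^3 - 5*s^2 - 4*s + 20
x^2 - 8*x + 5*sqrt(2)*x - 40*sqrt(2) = (x - 8)*(x + 5*sqrt(2))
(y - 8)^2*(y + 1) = y^3 - 15*y^2 + 48*y + 64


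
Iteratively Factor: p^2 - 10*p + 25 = (p - 5)*(p - 5)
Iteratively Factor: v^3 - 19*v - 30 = (v + 3)*(v^2 - 3*v - 10) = (v - 5)*(v + 3)*(v + 2)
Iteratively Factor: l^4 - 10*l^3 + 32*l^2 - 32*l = (l - 4)*(l^3 - 6*l^2 + 8*l) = (l - 4)*(l - 2)*(l^2 - 4*l) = l*(l - 4)*(l - 2)*(l - 4)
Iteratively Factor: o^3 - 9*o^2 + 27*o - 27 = (o - 3)*(o^2 - 6*o + 9) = (o - 3)^2*(o - 3)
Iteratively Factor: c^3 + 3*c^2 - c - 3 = (c - 1)*(c^2 + 4*c + 3) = (c - 1)*(c + 3)*(c + 1)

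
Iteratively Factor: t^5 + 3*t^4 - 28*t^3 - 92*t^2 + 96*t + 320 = (t + 4)*(t^4 - t^3 - 24*t^2 + 4*t + 80) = (t - 5)*(t + 4)*(t^3 + 4*t^2 - 4*t - 16) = (t - 5)*(t + 2)*(t + 4)*(t^2 + 2*t - 8) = (t - 5)*(t + 2)*(t + 4)^2*(t - 2)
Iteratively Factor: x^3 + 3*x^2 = (x)*(x^2 + 3*x) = x*(x + 3)*(x)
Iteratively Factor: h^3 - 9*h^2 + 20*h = (h - 5)*(h^2 - 4*h) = (h - 5)*(h - 4)*(h)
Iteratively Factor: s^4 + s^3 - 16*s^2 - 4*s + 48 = (s - 2)*(s^3 + 3*s^2 - 10*s - 24) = (s - 3)*(s - 2)*(s^2 + 6*s + 8) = (s - 3)*(s - 2)*(s + 4)*(s + 2)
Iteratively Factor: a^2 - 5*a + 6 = (a - 2)*(a - 3)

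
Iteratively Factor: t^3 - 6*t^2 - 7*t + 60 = (t + 3)*(t^2 - 9*t + 20) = (t - 4)*(t + 3)*(t - 5)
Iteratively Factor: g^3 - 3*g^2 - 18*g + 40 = (g - 5)*(g^2 + 2*g - 8) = (g - 5)*(g - 2)*(g + 4)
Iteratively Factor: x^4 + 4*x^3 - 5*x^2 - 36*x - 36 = (x + 3)*(x^3 + x^2 - 8*x - 12) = (x - 3)*(x + 3)*(x^2 + 4*x + 4) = (x - 3)*(x + 2)*(x + 3)*(x + 2)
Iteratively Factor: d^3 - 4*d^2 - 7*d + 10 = (d + 2)*(d^2 - 6*d + 5) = (d - 1)*(d + 2)*(d - 5)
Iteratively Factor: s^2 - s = (s - 1)*(s)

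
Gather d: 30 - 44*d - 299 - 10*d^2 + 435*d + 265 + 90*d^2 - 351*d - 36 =80*d^2 + 40*d - 40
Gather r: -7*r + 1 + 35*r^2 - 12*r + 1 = 35*r^2 - 19*r + 2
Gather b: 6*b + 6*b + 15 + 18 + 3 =12*b + 36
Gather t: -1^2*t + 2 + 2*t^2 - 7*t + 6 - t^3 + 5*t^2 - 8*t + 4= -t^3 + 7*t^2 - 16*t + 12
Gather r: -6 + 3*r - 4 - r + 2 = 2*r - 8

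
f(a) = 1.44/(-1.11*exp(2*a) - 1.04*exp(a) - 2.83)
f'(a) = 1.44*(2.22*exp(2*a) + 1.04*exp(a))/(-1.11*exp(2*a) - 1.04*exp(a) - 2.83)^2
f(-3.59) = -0.50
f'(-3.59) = 0.01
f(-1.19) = -0.44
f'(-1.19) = 0.07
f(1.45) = -0.05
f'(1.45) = 0.09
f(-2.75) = -0.50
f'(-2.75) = 0.01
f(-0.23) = -0.33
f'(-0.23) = 0.17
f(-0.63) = -0.39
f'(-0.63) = 0.12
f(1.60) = -0.04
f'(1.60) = 0.07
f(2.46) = -0.01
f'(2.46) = 0.02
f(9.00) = 0.00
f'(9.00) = 0.00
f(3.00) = 0.00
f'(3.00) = 0.01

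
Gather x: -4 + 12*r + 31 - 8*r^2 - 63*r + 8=-8*r^2 - 51*r + 35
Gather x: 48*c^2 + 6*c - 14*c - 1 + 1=48*c^2 - 8*c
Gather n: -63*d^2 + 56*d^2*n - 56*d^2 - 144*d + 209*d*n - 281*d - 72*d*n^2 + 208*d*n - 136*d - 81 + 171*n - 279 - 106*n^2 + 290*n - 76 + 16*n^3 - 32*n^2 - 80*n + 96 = -119*d^2 - 561*d + 16*n^3 + n^2*(-72*d - 138) + n*(56*d^2 + 417*d + 381) - 340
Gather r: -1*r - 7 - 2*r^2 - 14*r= -2*r^2 - 15*r - 7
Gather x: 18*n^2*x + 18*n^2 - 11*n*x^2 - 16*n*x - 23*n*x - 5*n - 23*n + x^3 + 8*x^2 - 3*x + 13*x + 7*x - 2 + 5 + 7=18*n^2 - 28*n + x^3 + x^2*(8 - 11*n) + x*(18*n^2 - 39*n + 17) + 10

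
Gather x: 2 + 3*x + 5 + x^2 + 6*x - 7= x^2 + 9*x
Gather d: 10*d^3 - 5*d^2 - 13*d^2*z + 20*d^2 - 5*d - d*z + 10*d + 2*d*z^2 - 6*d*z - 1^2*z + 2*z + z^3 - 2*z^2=10*d^3 + d^2*(15 - 13*z) + d*(2*z^2 - 7*z + 5) + z^3 - 2*z^2 + z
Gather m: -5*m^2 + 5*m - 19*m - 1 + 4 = -5*m^2 - 14*m + 3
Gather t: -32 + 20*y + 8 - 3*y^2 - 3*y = -3*y^2 + 17*y - 24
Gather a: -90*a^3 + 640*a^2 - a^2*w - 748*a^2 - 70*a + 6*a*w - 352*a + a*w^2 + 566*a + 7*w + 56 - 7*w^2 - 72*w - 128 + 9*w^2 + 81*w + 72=-90*a^3 + a^2*(-w - 108) + a*(w^2 + 6*w + 144) + 2*w^2 + 16*w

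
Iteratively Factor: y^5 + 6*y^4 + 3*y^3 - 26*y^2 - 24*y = (y)*(y^4 + 6*y^3 + 3*y^2 - 26*y - 24) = y*(y - 2)*(y^3 + 8*y^2 + 19*y + 12) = y*(y - 2)*(y + 3)*(y^2 + 5*y + 4) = y*(y - 2)*(y + 1)*(y + 3)*(y + 4)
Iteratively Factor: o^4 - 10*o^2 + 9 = (o + 3)*(o^3 - 3*o^2 - o + 3) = (o - 1)*(o + 3)*(o^2 - 2*o - 3) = (o - 3)*(o - 1)*(o + 3)*(o + 1)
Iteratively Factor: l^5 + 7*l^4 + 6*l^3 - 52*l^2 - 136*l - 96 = (l + 2)*(l^4 + 5*l^3 - 4*l^2 - 44*l - 48) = (l + 2)^2*(l^3 + 3*l^2 - 10*l - 24) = (l - 3)*(l + 2)^2*(l^2 + 6*l + 8) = (l - 3)*(l + 2)^3*(l + 4)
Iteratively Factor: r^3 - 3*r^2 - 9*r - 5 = (r - 5)*(r^2 + 2*r + 1) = (r - 5)*(r + 1)*(r + 1)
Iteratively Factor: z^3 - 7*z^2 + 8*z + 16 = (z - 4)*(z^2 - 3*z - 4) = (z - 4)^2*(z + 1)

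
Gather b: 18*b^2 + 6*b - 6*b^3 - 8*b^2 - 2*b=-6*b^3 + 10*b^2 + 4*b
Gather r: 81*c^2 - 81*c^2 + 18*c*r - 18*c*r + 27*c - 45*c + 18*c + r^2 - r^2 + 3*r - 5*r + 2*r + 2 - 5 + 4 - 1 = 0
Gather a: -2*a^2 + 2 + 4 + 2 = 8 - 2*a^2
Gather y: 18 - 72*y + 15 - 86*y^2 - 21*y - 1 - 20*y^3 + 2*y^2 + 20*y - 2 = -20*y^3 - 84*y^2 - 73*y + 30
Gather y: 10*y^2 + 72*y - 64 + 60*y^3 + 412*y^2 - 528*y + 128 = 60*y^3 + 422*y^2 - 456*y + 64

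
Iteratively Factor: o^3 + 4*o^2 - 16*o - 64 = (o + 4)*(o^2 - 16) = (o - 4)*(o + 4)*(o + 4)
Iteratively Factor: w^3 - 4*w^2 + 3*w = (w)*(w^2 - 4*w + 3) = w*(w - 1)*(w - 3)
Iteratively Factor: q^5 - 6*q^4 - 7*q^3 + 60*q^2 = (q + 3)*(q^4 - 9*q^3 + 20*q^2) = q*(q + 3)*(q^3 - 9*q^2 + 20*q) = q*(q - 4)*(q + 3)*(q^2 - 5*q) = q*(q - 5)*(q - 4)*(q + 3)*(q)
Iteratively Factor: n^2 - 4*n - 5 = (n - 5)*(n + 1)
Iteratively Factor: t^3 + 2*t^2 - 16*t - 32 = (t + 4)*(t^2 - 2*t - 8) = (t + 2)*(t + 4)*(t - 4)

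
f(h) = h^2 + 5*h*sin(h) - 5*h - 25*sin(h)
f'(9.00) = -3.16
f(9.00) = 44.24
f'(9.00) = -3.16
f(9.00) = 44.24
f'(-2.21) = 8.07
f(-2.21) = 44.87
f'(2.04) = 10.23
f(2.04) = -19.24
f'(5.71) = 6.69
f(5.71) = 2.13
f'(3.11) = 10.82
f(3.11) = -6.18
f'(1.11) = -6.95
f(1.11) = -21.74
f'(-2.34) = 12.25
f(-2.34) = 43.54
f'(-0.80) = -30.39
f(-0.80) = 25.44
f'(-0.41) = -32.62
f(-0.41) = 13.00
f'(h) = 5*h*cos(h) + 2*h + 5*sin(h) - 25*cos(h) - 5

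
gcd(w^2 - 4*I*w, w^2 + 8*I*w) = w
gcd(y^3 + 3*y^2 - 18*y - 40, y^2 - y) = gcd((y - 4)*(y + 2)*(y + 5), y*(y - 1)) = 1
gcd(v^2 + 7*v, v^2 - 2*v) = v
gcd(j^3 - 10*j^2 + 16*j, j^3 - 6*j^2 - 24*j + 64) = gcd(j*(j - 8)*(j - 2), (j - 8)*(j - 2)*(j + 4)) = j^2 - 10*j + 16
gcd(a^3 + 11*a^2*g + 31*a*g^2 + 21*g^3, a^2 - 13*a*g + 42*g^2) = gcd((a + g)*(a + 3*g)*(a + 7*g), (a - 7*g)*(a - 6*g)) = 1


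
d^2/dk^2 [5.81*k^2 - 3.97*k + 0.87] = 11.6200000000000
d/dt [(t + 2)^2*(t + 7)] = (t + 2)*(3*t + 16)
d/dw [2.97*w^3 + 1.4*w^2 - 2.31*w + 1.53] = 8.91*w^2 + 2.8*w - 2.31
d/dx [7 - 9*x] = -9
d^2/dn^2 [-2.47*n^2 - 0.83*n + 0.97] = -4.94000000000000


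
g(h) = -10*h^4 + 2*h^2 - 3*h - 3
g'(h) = -40*h^3 + 4*h - 3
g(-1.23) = -19.17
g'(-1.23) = 66.51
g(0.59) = -5.29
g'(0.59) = -8.86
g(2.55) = -420.47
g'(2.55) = -656.06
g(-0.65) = -1.99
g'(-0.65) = 5.38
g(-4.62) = -4502.29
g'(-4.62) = 3922.97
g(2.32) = -288.90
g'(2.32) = -493.21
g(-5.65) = -10112.67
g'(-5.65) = 7188.88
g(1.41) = -42.78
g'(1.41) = -109.49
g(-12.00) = -207039.00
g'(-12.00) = 69069.00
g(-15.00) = -505758.00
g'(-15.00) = 134937.00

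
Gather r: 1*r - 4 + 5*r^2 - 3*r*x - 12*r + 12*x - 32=5*r^2 + r*(-3*x - 11) + 12*x - 36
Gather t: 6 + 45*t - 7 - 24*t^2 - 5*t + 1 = -24*t^2 + 40*t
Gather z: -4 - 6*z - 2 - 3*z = -9*z - 6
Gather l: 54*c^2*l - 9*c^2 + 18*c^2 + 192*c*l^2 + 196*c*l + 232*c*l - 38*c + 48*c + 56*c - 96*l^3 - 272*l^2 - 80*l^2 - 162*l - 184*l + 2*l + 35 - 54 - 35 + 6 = 9*c^2 + 66*c - 96*l^3 + l^2*(192*c - 352) + l*(54*c^2 + 428*c - 344) - 48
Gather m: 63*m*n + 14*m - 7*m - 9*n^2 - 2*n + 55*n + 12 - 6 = m*(63*n + 7) - 9*n^2 + 53*n + 6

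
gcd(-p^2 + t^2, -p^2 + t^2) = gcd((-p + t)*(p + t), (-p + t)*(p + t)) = p^2 - t^2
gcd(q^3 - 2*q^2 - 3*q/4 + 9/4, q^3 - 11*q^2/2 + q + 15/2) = q^2 - q/2 - 3/2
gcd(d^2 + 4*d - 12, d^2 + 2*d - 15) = 1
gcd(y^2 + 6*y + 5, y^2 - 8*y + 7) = 1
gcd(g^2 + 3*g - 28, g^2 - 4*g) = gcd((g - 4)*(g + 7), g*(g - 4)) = g - 4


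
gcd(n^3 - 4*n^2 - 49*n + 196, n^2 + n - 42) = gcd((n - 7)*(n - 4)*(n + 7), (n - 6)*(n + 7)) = n + 7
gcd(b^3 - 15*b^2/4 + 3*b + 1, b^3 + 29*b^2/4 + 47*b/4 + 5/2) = b + 1/4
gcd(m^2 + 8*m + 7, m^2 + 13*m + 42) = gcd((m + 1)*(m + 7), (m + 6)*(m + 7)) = m + 7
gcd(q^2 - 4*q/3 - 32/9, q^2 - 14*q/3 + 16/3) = q - 8/3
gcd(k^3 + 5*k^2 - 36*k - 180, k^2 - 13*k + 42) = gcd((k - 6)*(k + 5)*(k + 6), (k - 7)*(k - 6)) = k - 6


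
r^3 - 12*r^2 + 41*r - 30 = (r - 6)*(r - 5)*(r - 1)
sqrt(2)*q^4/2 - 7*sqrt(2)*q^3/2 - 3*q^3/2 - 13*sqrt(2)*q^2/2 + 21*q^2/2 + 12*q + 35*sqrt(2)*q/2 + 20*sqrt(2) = (q - 8)*(q - 5*sqrt(2)/2)*(q + sqrt(2))*(sqrt(2)*q/2 + sqrt(2)/2)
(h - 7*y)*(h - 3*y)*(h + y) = h^3 - 9*h^2*y + 11*h*y^2 + 21*y^3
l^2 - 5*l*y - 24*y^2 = (l - 8*y)*(l + 3*y)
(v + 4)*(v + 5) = v^2 + 9*v + 20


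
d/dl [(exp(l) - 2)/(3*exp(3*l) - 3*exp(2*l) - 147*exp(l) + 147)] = ((exp(l) - 2)*(-3*exp(2*l) + 2*exp(l) + 49) + exp(3*l) - exp(2*l) - 49*exp(l) + 49)*exp(l)/(3*(exp(3*l) - exp(2*l) - 49*exp(l) + 49)^2)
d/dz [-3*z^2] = -6*z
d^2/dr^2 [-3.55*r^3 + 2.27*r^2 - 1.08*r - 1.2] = 4.54 - 21.3*r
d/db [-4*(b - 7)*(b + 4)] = 12 - 8*b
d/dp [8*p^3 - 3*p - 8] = 24*p^2 - 3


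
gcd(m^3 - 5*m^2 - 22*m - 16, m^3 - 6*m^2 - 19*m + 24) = m - 8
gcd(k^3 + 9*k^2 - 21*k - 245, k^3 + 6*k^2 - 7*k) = k + 7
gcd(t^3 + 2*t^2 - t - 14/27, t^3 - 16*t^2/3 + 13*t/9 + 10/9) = t^2 - t/3 - 2/9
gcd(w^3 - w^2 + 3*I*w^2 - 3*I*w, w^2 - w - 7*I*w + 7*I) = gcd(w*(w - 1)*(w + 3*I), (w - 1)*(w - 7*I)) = w - 1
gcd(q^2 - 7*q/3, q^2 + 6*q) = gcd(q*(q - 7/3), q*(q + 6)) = q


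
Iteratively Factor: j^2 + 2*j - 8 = (j + 4)*(j - 2)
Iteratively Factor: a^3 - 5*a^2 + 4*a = (a - 1)*(a^2 - 4*a) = a*(a - 1)*(a - 4)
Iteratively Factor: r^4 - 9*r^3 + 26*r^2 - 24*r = (r - 4)*(r^3 - 5*r^2 + 6*r) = (r - 4)*(r - 3)*(r^2 - 2*r) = (r - 4)*(r - 3)*(r - 2)*(r)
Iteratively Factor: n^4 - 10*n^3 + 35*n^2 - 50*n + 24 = (n - 2)*(n^3 - 8*n^2 + 19*n - 12) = (n - 4)*(n - 2)*(n^2 - 4*n + 3) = (n - 4)*(n - 2)*(n - 1)*(n - 3)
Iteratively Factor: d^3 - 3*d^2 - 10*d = (d - 5)*(d^2 + 2*d) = d*(d - 5)*(d + 2)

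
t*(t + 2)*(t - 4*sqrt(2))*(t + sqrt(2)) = t^4 - 3*sqrt(2)*t^3 + 2*t^3 - 6*sqrt(2)*t^2 - 8*t^2 - 16*t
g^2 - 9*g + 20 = (g - 5)*(g - 4)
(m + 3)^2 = m^2 + 6*m + 9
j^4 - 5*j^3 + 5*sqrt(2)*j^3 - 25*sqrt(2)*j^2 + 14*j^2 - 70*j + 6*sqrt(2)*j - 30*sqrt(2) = (j - 5)*(j + sqrt(2))^2*(j + 3*sqrt(2))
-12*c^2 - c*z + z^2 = (-4*c + z)*(3*c + z)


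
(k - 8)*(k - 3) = k^2 - 11*k + 24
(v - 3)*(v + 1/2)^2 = v^3 - 2*v^2 - 11*v/4 - 3/4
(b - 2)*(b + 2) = b^2 - 4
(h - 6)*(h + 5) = h^2 - h - 30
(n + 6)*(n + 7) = n^2 + 13*n + 42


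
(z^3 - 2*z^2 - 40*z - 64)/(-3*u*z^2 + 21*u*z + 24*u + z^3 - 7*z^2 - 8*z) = (z^2 + 6*z + 8)/(-3*u*z - 3*u + z^2 + z)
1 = 1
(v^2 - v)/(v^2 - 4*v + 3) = v/(v - 3)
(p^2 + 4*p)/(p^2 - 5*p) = (p + 4)/(p - 5)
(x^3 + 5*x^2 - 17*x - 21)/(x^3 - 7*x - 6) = (x + 7)/(x + 2)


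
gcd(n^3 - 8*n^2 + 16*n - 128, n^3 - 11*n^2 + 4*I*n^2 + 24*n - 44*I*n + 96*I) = n^2 + n*(-8 + 4*I) - 32*I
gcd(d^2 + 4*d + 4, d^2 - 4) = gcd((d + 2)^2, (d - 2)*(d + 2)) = d + 2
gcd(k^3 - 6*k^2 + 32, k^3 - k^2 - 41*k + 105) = 1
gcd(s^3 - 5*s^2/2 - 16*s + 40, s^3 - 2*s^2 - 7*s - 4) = s - 4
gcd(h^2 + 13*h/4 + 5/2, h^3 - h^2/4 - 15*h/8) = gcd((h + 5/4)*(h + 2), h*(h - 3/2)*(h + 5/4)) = h + 5/4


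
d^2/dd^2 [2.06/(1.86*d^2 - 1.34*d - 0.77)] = (14.253552*d^2 - 10.268688*d - 2.06*(3.72*d - 1.34)*(7.44*d - 2.68) - 5.900664)/(-1.86*d^2 + 1.34*d + 0.77)^3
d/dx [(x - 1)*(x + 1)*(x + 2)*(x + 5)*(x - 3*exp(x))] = -3*x^4*exp(x) + 5*x^4 - 33*x^3*exp(x) + 28*x^3 - 90*x^2*exp(x) + 27*x^2 - 33*x*exp(x) - 14*x + 51*exp(x) - 10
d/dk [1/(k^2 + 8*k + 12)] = 2*(-k - 4)/(k^2 + 8*k + 12)^2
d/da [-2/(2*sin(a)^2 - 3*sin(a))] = 2*(4*sin(a) - 3)*cos(a)/((2*sin(a) - 3)^2*sin(a)^2)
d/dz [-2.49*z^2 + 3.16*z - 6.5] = 3.16 - 4.98*z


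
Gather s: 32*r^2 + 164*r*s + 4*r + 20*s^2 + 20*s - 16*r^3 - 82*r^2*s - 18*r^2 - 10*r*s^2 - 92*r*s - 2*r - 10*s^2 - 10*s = -16*r^3 + 14*r^2 + 2*r + s^2*(10 - 10*r) + s*(-82*r^2 + 72*r + 10)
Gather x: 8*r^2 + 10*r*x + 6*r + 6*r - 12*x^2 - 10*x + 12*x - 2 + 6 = 8*r^2 + 12*r - 12*x^2 + x*(10*r + 2) + 4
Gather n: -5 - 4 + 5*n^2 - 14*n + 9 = 5*n^2 - 14*n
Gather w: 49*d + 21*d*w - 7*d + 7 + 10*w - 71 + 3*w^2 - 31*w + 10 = 42*d + 3*w^2 + w*(21*d - 21) - 54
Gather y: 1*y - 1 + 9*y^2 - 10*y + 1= 9*y^2 - 9*y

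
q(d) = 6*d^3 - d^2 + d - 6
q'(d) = 18*d^2 - 2*d + 1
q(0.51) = -4.95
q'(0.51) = 4.66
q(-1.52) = -30.90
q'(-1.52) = 45.63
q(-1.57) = -33.25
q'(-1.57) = 48.51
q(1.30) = 6.79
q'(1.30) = 28.82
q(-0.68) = -9.03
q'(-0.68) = 10.68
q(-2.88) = -160.50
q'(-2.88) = 156.06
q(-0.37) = -6.81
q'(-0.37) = 4.20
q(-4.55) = -596.43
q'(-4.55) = 382.74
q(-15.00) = -20496.00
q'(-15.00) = 4081.00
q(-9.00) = -4470.00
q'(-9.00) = 1477.00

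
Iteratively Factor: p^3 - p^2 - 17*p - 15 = (p + 1)*(p^2 - 2*p - 15) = (p - 5)*(p + 1)*(p + 3)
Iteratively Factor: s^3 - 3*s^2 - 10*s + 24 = (s - 2)*(s^2 - s - 12) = (s - 4)*(s - 2)*(s + 3)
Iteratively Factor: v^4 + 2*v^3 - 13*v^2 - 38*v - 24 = (v - 4)*(v^3 + 6*v^2 + 11*v + 6) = (v - 4)*(v + 1)*(v^2 + 5*v + 6) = (v - 4)*(v + 1)*(v + 2)*(v + 3)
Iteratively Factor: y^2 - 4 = (y - 2)*(y + 2)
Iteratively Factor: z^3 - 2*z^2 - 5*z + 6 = (z - 1)*(z^2 - z - 6) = (z - 1)*(z + 2)*(z - 3)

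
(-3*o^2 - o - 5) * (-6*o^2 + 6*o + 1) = 18*o^4 - 12*o^3 + 21*o^2 - 31*o - 5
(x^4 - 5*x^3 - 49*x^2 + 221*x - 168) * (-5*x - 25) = -5*x^5 + 370*x^3 + 120*x^2 - 4685*x + 4200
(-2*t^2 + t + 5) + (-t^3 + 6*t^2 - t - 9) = -t^3 + 4*t^2 - 4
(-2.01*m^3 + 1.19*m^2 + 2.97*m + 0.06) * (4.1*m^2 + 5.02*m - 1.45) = -8.241*m^5 - 5.2112*m^4 + 21.0653*m^3 + 13.4299*m^2 - 4.0053*m - 0.087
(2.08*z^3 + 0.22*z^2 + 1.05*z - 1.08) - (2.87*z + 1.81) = 2.08*z^3 + 0.22*z^2 - 1.82*z - 2.89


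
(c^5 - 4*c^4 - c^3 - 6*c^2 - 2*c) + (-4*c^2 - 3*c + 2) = c^5 - 4*c^4 - c^3 - 10*c^2 - 5*c + 2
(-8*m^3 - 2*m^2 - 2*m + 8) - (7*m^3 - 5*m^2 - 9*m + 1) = -15*m^3 + 3*m^2 + 7*m + 7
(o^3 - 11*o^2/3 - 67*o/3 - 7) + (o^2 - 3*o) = o^3 - 8*o^2/3 - 76*o/3 - 7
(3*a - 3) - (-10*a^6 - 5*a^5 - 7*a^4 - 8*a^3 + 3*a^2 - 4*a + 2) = 10*a^6 + 5*a^5 + 7*a^4 + 8*a^3 - 3*a^2 + 7*a - 5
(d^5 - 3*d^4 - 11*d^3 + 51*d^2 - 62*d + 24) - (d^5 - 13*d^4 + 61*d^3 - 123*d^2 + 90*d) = 10*d^4 - 72*d^3 + 174*d^2 - 152*d + 24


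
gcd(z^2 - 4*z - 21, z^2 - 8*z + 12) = 1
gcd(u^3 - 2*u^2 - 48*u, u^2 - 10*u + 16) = u - 8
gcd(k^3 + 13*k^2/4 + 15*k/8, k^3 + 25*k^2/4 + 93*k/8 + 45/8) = k^2 + 13*k/4 + 15/8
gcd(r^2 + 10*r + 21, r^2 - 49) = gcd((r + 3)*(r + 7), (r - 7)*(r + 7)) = r + 7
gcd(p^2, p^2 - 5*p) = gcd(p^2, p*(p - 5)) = p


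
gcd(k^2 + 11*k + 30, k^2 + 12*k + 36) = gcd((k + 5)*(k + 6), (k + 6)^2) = k + 6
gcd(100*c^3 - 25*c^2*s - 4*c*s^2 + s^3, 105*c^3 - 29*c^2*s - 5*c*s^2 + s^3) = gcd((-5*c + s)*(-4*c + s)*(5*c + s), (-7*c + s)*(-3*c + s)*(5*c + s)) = 5*c + s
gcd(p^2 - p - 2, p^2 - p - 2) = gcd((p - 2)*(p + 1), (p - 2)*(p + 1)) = p^2 - p - 2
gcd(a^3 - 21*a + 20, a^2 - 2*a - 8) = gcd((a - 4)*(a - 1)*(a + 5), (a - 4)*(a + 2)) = a - 4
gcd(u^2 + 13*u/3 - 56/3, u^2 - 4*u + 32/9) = u - 8/3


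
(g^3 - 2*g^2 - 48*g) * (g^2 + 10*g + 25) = g^5 + 8*g^4 - 43*g^3 - 530*g^2 - 1200*g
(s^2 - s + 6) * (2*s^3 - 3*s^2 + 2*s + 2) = 2*s^5 - 5*s^4 + 17*s^3 - 18*s^2 + 10*s + 12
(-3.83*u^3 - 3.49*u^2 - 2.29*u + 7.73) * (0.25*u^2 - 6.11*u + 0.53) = -0.9575*u^5 + 22.5288*u^4 + 18.7215*u^3 + 14.0747*u^2 - 48.444*u + 4.0969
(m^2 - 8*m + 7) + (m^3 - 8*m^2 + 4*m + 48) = m^3 - 7*m^2 - 4*m + 55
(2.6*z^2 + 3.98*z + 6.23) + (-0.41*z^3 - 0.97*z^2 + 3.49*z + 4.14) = -0.41*z^3 + 1.63*z^2 + 7.47*z + 10.37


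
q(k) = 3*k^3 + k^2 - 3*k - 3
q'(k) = 9*k^2 + 2*k - 3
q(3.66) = 146.50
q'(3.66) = 124.88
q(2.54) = 44.99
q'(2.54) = 60.14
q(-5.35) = -417.72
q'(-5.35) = 243.90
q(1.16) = -0.45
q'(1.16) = 11.43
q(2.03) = 20.13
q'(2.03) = 38.15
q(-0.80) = -1.50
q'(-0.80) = 1.16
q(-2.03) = -17.89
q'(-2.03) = 30.03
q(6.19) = 728.28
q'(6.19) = 354.22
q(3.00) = 78.00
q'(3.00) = 84.00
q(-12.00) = -5007.00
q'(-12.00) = 1269.00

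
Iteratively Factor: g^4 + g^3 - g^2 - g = (g)*(g^3 + g^2 - g - 1) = g*(g + 1)*(g^2 - 1) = g*(g + 1)^2*(g - 1)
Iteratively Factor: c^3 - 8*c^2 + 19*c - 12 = (c - 1)*(c^2 - 7*c + 12) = (c - 4)*(c - 1)*(c - 3)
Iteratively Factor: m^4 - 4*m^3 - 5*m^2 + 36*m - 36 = (m - 2)*(m^3 - 2*m^2 - 9*m + 18) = (m - 3)*(m - 2)*(m^2 + m - 6) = (m - 3)*(m - 2)*(m + 3)*(m - 2)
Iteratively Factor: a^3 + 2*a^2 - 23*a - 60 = (a - 5)*(a^2 + 7*a + 12) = (a - 5)*(a + 3)*(a + 4)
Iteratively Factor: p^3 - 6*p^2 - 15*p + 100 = (p - 5)*(p^2 - p - 20) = (p - 5)^2*(p + 4)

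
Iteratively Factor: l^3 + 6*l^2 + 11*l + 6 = (l + 1)*(l^2 + 5*l + 6) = (l + 1)*(l + 2)*(l + 3)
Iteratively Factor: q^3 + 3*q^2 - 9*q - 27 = (q + 3)*(q^2 - 9) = (q + 3)^2*(q - 3)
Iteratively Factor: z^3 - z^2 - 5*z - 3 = (z - 3)*(z^2 + 2*z + 1) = (z - 3)*(z + 1)*(z + 1)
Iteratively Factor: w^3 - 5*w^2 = (w - 5)*(w^2) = w*(w - 5)*(w)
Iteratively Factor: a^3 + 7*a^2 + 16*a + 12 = (a + 3)*(a^2 + 4*a + 4) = (a + 2)*(a + 3)*(a + 2)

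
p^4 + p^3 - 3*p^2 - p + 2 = (p - 1)^2*(p + 1)*(p + 2)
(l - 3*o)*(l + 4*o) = l^2 + l*o - 12*o^2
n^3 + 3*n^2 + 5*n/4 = n*(n + 1/2)*(n + 5/2)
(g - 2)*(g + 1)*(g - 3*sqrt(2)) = g^3 - 3*sqrt(2)*g^2 - g^2 - 2*g + 3*sqrt(2)*g + 6*sqrt(2)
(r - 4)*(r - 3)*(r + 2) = r^3 - 5*r^2 - 2*r + 24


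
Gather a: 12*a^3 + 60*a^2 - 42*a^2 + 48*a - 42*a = 12*a^3 + 18*a^2 + 6*a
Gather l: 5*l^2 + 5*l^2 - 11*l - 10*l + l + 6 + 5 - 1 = 10*l^2 - 20*l + 10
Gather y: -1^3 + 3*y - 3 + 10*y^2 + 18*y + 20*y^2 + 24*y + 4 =30*y^2 + 45*y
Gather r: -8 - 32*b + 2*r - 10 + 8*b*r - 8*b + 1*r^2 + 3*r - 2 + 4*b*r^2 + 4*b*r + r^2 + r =-40*b + r^2*(4*b + 2) + r*(12*b + 6) - 20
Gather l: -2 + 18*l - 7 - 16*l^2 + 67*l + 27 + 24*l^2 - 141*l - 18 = 8*l^2 - 56*l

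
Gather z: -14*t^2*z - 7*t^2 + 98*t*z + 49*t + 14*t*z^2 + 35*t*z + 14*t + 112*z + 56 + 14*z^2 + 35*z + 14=-7*t^2 + 63*t + z^2*(14*t + 14) + z*(-14*t^2 + 133*t + 147) + 70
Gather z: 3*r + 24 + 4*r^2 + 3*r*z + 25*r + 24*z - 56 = 4*r^2 + 28*r + z*(3*r + 24) - 32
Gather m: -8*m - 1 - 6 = -8*m - 7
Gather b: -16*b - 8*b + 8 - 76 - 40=-24*b - 108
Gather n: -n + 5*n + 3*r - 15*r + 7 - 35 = 4*n - 12*r - 28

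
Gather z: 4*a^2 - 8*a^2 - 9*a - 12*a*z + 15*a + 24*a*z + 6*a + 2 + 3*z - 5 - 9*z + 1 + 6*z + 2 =-4*a^2 + 12*a*z + 12*a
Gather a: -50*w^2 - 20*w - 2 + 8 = -50*w^2 - 20*w + 6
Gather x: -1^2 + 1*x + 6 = x + 5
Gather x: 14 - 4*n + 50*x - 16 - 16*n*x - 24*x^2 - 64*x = -4*n - 24*x^2 + x*(-16*n - 14) - 2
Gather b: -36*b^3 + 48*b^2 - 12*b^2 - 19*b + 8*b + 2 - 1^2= -36*b^3 + 36*b^2 - 11*b + 1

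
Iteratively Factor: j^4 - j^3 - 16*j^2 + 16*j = (j)*(j^3 - j^2 - 16*j + 16) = j*(j + 4)*(j^2 - 5*j + 4) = j*(j - 4)*(j + 4)*(j - 1)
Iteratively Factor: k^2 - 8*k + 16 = (k - 4)*(k - 4)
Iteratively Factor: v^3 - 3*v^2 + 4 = (v - 2)*(v^2 - v - 2) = (v - 2)*(v + 1)*(v - 2)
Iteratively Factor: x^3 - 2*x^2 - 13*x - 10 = (x - 5)*(x^2 + 3*x + 2) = (x - 5)*(x + 2)*(x + 1)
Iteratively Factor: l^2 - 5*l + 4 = (l - 1)*(l - 4)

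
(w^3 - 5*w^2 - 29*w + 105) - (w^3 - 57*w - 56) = -5*w^2 + 28*w + 161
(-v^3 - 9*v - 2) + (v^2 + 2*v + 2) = -v^3 + v^2 - 7*v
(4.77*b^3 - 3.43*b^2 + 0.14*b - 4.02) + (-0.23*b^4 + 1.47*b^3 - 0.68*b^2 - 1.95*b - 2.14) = -0.23*b^4 + 6.24*b^3 - 4.11*b^2 - 1.81*b - 6.16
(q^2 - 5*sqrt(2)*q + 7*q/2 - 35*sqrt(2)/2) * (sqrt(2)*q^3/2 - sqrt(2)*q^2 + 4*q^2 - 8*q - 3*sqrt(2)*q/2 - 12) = sqrt(2)*q^5/2 - q^4 + 3*sqrt(2)*q^4/4 - 25*sqrt(2)*q^3 - 3*q^3/2 - 141*sqrt(2)*q^2/4 + 10*q^2 + 21*q/2 + 200*sqrt(2)*q + 210*sqrt(2)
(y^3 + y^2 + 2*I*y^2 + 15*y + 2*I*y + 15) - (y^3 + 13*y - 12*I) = y^2 + 2*I*y^2 + 2*y + 2*I*y + 15 + 12*I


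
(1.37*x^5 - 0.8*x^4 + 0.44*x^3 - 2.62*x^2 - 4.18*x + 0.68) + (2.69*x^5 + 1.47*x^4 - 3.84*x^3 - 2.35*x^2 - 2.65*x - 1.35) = 4.06*x^5 + 0.67*x^4 - 3.4*x^3 - 4.97*x^2 - 6.83*x - 0.67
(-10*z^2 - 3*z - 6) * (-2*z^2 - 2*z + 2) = 20*z^4 + 26*z^3 - 2*z^2 + 6*z - 12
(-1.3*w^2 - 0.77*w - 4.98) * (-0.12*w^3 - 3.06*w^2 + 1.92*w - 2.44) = 0.156*w^5 + 4.0704*w^4 + 0.4578*w^3 + 16.9324*w^2 - 7.6828*w + 12.1512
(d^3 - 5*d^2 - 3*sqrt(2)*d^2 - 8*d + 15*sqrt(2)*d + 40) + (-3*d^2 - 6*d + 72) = d^3 - 8*d^2 - 3*sqrt(2)*d^2 - 14*d + 15*sqrt(2)*d + 112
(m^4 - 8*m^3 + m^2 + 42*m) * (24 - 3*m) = -3*m^5 + 48*m^4 - 195*m^3 - 102*m^2 + 1008*m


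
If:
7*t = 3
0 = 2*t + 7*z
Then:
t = 3/7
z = -6/49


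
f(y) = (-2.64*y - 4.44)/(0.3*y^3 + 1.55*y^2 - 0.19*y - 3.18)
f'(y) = (-2.64*y - 4.44)*(-0.9*y^2 - 3.1*y + 0.19)/(0.3*y^3 + 1.55*y^2 - 0.19*y - 3.18)^2 - 2.64/(0.3*y^3 + 1.55*y^2 - 0.19*y - 3.18)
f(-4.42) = 3.55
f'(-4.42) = -7.73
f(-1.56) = 1.28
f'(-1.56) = -4.00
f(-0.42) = 1.17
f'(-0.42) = 0.38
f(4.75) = -0.27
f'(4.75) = 0.11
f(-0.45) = 1.16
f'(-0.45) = 0.36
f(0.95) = 4.08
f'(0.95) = 10.08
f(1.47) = -9.87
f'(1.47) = 70.76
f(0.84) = 3.22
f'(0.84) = 6.02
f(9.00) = -0.08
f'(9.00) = 0.02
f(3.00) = -0.68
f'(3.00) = 0.49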